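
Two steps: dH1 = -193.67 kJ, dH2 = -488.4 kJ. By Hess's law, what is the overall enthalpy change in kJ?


Hess's law: enthalpy is a state function, so add the step enthalpies.
dH_total = dH1 + dH2 = -193.67 + (-488.4)
dH_total = -682.07 kJ:

-682.07 kJ


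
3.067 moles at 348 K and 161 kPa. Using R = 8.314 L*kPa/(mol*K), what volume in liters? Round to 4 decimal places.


PV = nRT, solve for V = nRT / P.
nRT = 3.067 * 8.314 * 348 = 8873.6652
V = 8873.6652 / 161
V = 55.11593292 L, rounded to 4 dp:

55.1159 L


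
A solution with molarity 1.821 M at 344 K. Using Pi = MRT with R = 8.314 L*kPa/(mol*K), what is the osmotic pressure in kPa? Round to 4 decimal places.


Osmotic pressure (van't Hoff): Pi = M*R*T.
RT = 8.314 * 344 = 2860.016
Pi = 1.821 * 2860.016
Pi = 5208.089136 kPa, rounded to 4 dp:

5208.0891 kPa


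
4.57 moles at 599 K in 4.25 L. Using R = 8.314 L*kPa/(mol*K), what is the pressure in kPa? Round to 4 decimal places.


PV = nRT, solve for P = nRT / V.
nRT = 4.57 * 8.314 * 599 = 22758.993
P = 22758.993 / 4.25
P = 5355.05717647 kPa, rounded to 4 dp:

5355.0572 kPa


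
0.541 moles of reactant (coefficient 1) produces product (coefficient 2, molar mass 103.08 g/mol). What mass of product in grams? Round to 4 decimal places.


Use the coefficient ratio to convert reactant moles to product moles, then multiply by the product's molar mass.
moles_P = moles_R * (coeff_P / coeff_R) = 0.541 * (2/1) = 1.082
mass_P = moles_P * M_P = 1.082 * 103.08
mass_P = 111.53256 g, rounded to 4 dp:

111.5326 g


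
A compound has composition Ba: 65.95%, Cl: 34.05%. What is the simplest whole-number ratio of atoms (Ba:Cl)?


Assume 100 g of compound, divide each mass% by atomic mass to get moles, then normalize by the smallest to get a raw atom ratio.
Moles per 100 g: Ba: 65.95/137.327 = 0.4802, Cl: 34.05/35.453 = 0.9604
Raw ratio (divide by min = 0.4802): Ba: 1.0, Cl: 2.0
Multiply by 1 to clear fractions: Ba: 1.0 ~= 1, Cl: 2.0 ~= 2
Reduce by GCD to get the simplest whole-number ratio:

1:2


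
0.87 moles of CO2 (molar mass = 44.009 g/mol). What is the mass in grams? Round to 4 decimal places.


mass = n * M
mass = 0.87 * 44.009
mass = 38.28783 g, rounded to 4 dp:

38.2878 g


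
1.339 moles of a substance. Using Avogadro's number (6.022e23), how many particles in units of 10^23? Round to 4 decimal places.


N = n * NA, then divide by 1e23 for the requested units.
N / 1e23 = n * 6.022
N / 1e23 = 1.339 * 6.022
N / 1e23 = 8.063458, rounded to 4 dp:

8.0635


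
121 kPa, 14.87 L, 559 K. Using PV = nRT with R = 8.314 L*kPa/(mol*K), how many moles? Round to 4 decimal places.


PV = nRT, solve for n = PV / (RT).
PV = 121 * 14.87 = 1799.27
RT = 8.314 * 559 = 4647.526
n = 1799.27 / 4647.526
n = 0.38714576 mol, rounded to 4 dp:

0.3871 mol


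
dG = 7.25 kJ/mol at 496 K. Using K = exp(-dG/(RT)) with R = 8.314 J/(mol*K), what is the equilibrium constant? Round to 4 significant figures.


dG is in kJ/mol; multiply by 1000 to match R in J/(mol*K).
RT = 8.314 * 496 = 4123.744 J/mol
exponent = -dG*1000 / (RT) = -(7.25*1000) / 4123.744 = -1.75811108
K = exp(-1.75811108)
K = 0.17237015, rounded to 4 significant figures:

0.1724


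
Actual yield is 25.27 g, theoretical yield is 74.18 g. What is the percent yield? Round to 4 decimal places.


% yield = 100 * actual / theoretical
% yield = 100 * 25.27 / 74.18
% yield = 34.06578593 %, rounded to 4 dp:

34.0658 %


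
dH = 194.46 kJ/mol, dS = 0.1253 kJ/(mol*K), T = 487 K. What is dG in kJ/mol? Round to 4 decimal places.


Gibbs: dG = dH - T*dS (consistent units, dS already in kJ/(mol*K)).
T*dS = 487 * 0.1253 = 61.0211
dG = 194.46 - (61.0211)
dG = 133.4389 kJ/mol, rounded to 4 dp:

133.4389 kJ/mol


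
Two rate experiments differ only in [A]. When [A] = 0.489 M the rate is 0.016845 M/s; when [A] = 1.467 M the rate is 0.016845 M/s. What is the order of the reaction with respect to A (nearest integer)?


Rate is proportional to [A]^n, so rate2/rate1 = ([A]2/[A]1)^n. Take logs to solve for n.
rate2/rate1 = 0.016845 / 0.016845 = 1.0
[A]2/[A]1 = 1.467 / 0.489 = 3.0
n = ln(1.0) / ln(3.0) = 0.0
Nearest integer order:

0


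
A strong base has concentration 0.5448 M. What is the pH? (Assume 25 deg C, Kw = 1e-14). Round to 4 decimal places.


A strong base dissociates completely, so [OH-] equals the given concentration.
pOH = -log10([OH-]) = -log10(0.5448) = 0.263763
pH = 14 - pOH = 14 - 0.263763
pH = 13.736237, rounded to 4 dp:

13.7362


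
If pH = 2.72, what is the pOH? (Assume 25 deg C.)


At 25 deg C, pH + pOH = 14.
pOH = 14 - pH = 14 - 2.72
pOH = 11.28:

11.28


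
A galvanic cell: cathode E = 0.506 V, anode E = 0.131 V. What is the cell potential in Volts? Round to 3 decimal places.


Standard cell potential: E_cell = E_cathode - E_anode.
E_cell = 0.506 - (0.131)
E_cell = 0.375 V, rounded to 3 dp:

0.375 V


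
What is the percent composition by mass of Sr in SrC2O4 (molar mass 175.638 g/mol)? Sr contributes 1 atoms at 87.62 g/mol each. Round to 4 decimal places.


pct = 100 * (n_elem * M_elem) / M_total
mass_contribution = 1 * 87.62 = 87.62 g/mol
pct = 100 * 87.62 / 175.638
pct = 49.88669878 %, rounded to 4 dp:

49.8867 %


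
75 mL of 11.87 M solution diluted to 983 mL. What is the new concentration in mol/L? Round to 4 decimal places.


Dilution: M1*V1 = M2*V2, solve for M2.
M2 = M1*V1 / V2
M2 = 11.87 * 75 / 983
M2 = 890.25 / 983
M2 = 0.90564598 mol/L, rounded to 4 dp:

0.9056 mol/L


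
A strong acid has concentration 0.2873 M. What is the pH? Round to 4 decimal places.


A strong acid dissociates completely, so [H+] equals the given concentration.
pH = -log10([H+]) = -log10(0.2873)
pH = 0.54166437, rounded to 4 dp:

0.5417


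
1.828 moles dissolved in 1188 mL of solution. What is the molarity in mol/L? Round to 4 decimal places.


Convert volume to liters: V_L = V_mL / 1000.
V_L = 1188 / 1000 = 1.188 L
M = n / V_L = 1.828 / 1.188
M = 1.53872054 mol/L, rounded to 4 dp:

1.5387 mol/L


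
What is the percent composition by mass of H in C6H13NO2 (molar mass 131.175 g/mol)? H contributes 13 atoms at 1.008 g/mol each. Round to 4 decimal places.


pct = 100 * (n_elem * M_elem) / M_total
mass_contribution = 13 * 1.008 = 13.104 g/mol
pct = 100 * 13.104 / 131.175
pct = 9.9897084 %, rounded to 4 dp:

9.9897 %


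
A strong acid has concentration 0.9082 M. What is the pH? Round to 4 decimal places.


A strong acid dissociates completely, so [H+] equals the given concentration.
pH = -log10([H+]) = -log10(0.9082)
pH = 0.0418185, rounded to 4 dp:

0.0418


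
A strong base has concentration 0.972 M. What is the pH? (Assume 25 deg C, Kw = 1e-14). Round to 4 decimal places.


A strong base dissociates completely, so [OH-] equals the given concentration.
pOH = -log10([OH-]) = -log10(0.972) = 0.012334
pH = 14 - pOH = 14 - 0.012334
pH = 13.987666, rounded to 4 dp:

13.9877


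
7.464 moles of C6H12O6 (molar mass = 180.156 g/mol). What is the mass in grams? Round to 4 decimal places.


mass = n * M
mass = 7.464 * 180.156
mass = 1344.684384 g, rounded to 4 dp:

1344.6844 g


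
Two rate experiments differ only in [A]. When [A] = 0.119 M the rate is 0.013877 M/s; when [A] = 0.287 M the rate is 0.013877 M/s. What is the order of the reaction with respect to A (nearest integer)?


Rate is proportional to [A]^n, so rate2/rate1 = ([A]2/[A]1)^n. Take logs to solve for n.
rate2/rate1 = 0.013877 / 0.013877 = 1.0
[A]2/[A]1 = 0.287 / 0.119 = 2.4118
n = ln(1.0) / ln(2.4118) = 0.0
Nearest integer order:

0


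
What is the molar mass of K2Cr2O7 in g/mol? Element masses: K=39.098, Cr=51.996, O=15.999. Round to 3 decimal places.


M = sum(count * atomic_mass) over atoms.
M = 2*39.098 + 2*51.996 + 7*15.999
M = 78.196 + 103.992 + 111.993
M = 294.181 g/mol, rounded to 3 dp:

294.181 g/mol


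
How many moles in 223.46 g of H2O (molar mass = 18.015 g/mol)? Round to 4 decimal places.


n = mass / M
n = 223.46 / 18.015
n = 12.40410769 mol, rounded to 4 dp:

12.4041 mol


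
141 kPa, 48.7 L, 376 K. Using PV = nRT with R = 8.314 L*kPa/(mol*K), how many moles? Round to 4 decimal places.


PV = nRT, solve for n = PV / (RT).
PV = 141 * 48.7 = 6866.7
RT = 8.314 * 376 = 3126.064
n = 6866.7 / 3126.064
n = 2.1965961 mol, rounded to 4 dp:

2.1966 mol


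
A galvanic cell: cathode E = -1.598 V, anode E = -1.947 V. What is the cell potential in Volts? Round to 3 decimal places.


Standard cell potential: E_cell = E_cathode - E_anode.
E_cell = -1.598 - (-1.947)
E_cell = 0.349 V, rounded to 3 dp:

0.349 V


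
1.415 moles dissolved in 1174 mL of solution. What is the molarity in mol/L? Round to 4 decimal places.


Convert volume to liters: V_L = V_mL / 1000.
V_L = 1174 / 1000 = 1.174 L
M = n / V_L = 1.415 / 1.174
M = 1.20528109 mol/L, rounded to 4 dp:

1.2053 mol/L


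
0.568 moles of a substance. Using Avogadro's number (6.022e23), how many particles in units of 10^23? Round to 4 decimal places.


N = n * NA, then divide by 1e23 for the requested units.
N / 1e23 = n * 6.022
N / 1e23 = 0.568 * 6.022
N / 1e23 = 3.420496, rounded to 4 dp:

3.4205


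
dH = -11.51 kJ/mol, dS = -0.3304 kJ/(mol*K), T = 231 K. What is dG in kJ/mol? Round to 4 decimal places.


Gibbs: dG = dH - T*dS (consistent units, dS already in kJ/(mol*K)).
T*dS = 231 * -0.3304 = -76.3224
dG = -11.51 - (-76.3224)
dG = 64.8124 kJ/mol, rounded to 4 dp:

64.8124 kJ/mol


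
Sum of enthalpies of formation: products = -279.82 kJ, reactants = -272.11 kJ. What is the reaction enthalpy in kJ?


dH_rxn = sum(dH_f products) - sum(dH_f reactants)
dH_rxn = -279.82 - (-272.11)
dH_rxn = -7.71 kJ:

-7.71 kJ


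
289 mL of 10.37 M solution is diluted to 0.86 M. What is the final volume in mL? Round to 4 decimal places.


Dilution: M1*V1 = M2*V2, solve for V2.
V2 = M1*V1 / M2
V2 = 10.37 * 289 / 0.86
V2 = 2996.93 / 0.86
V2 = 3484.80232558 mL, rounded to 4 dp:

3484.8023 mL


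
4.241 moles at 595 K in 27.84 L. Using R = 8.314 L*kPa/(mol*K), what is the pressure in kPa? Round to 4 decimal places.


PV = nRT, solve for P = nRT / V.
nRT = 4.241 * 8.314 * 595 = 20979.506
P = 20979.506 / 27.84
P = 753.57420977 kPa, rounded to 4 dp:

753.5742 kPa


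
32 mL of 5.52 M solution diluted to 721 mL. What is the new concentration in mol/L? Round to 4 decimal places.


Dilution: M1*V1 = M2*V2, solve for M2.
M2 = M1*V1 / V2
M2 = 5.52 * 32 / 721
M2 = 176.64 / 721
M2 = 0.24499307 mol/L, rounded to 4 dp:

0.2450 mol/L


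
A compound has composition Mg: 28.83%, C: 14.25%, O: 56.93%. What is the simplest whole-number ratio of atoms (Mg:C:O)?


Assume 100 g of compound, divide each mass% by atomic mass to get moles, then normalize by the smallest to get a raw atom ratio.
Moles per 100 g: Mg: 28.83/24.305 = 1.1862, C: 14.25/12.011 = 1.1864, O: 56.93/15.999 = 3.5583
Raw ratio (divide by min = 1.1862): Mg: 1.0, C: 1.0, O: 3.0
Multiply by 1 to clear fractions: Mg: 1.0 ~= 1, C: 1.0 ~= 1, O: 3.0 ~= 3
Reduce by GCD to get the simplest whole-number ratio:

1:1:3


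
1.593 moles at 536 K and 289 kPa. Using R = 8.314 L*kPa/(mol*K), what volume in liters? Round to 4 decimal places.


PV = nRT, solve for V = nRT / P.
nRT = 1.593 * 8.314 * 536 = 7098.8923
V = 7098.8923 / 289
V = 24.56364118 L, rounded to 4 dp:

24.5636 L


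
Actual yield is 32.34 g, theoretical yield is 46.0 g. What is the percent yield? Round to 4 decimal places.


% yield = 100 * actual / theoretical
% yield = 100 * 32.34 / 46.0
% yield = 70.30434783 %, rounded to 4 dp:

70.3043 %


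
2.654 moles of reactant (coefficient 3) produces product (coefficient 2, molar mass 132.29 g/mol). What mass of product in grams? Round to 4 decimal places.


Use the coefficient ratio to convert reactant moles to product moles, then multiply by the product's molar mass.
moles_P = moles_R * (coeff_P / coeff_R) = 2.654 * (2/3) = 1.769333
mass_P = moles_P * M_P = 1.769333 * 132.29
mass_P = 234.06506257 g, rounded to 4 dp:

234.0651 g


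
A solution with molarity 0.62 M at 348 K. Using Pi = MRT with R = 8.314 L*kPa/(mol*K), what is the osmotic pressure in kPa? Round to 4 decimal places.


Osmotic pressure (van't Hoff): Pi = M*R*T.
RT = 8.314 * 348 = 2893.272
Pi = 0.62 * 2893.272
Pi = 1793.82864 kPa, rounded to 4 dp:

1793.8286 kPa


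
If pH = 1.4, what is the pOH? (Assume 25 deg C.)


At 25 deg C, pH + pOH = 14.
pOH = 14 - pH = 14 - 1.4
pOH = 12.6:

12.60


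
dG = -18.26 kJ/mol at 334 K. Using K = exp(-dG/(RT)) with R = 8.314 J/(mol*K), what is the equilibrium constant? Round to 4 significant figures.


dG is in kJ/mol; multiply by 1000 to match R in J/(mol*K).
RT = 8.314 * 334 = 2776.876 J/mol
exponent = -dG*1000 / (RT) = -(-18.26*1000) / 2776.876 = 6.57573475
K = exp(6.57573475)
K = 717.47259, rounded to 4 significant figures:

717.5


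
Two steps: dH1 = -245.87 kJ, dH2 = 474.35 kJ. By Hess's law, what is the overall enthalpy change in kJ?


Hess's law: enthalpy is a state function, so add the step enthalpies.
dH_total = dH1 + dH2 = -245.87 + (474.35)
dH_total = 228.48 kJ:

228.48 kJ


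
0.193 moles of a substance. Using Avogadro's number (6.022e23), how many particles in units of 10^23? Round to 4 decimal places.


N = n * NA, then divide by 1e23 for the requested units.
N / 1e23 = n * 6.022
N / 1e23 = 0.193 * 6.022
N / 1e23 = 1.162246, rounded to 4 dp:

1.1622


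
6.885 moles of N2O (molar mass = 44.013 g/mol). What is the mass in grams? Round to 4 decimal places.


mass = n * M
mass = 6.885 * 44.013
mass = 303.029505 g, rounded to 4 dp:

303.0295 g


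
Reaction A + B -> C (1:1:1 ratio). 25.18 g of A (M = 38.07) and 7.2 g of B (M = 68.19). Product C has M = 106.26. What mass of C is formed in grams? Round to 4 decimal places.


Find moles of each reactant; the smaller value is the limiting reagent in a 1:1:1 reaction, so moles_C equals moles of the limiter.
n_A = mass_A / M_A = 25.18 / 38.07 = 0.661413 mol
n_B = mass_B / M_B = 7.2 / 68.19 = 0.105587 mol
Limiting reagent: B (smaller), n_limiting = 0.105587 mol
mass_C = n_limiting * M_C = 0.105587 * 106.26
mass_C = 11.21967462 g, rounded to 4 dp:

11.2197 g


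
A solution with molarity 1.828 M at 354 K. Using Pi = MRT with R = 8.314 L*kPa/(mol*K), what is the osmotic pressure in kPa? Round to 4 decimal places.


Osmotic pressure (van't Hoff): Pi = M*R*T.
RT = 8.314 * 354 = 2943.156
Pi = 1.828 * 2943.156
Pi = 5380.089168 kPa, rounded to 4 dp:

5380.0892 kPa


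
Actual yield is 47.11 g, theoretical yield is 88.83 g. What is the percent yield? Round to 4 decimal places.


% yield = 100 * actual / theoretical
% yield = 100 * 47.11 / 88.83
% yield = 53.03388495 %, rounded to 4 dp:

53.0339 %


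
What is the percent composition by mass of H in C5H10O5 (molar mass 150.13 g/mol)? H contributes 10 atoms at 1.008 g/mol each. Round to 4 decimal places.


pct = 100 * (n_elem * M_elem) / M_total
mass_contribution = 10 * 1.008 = 10.08 g/mol
pct = 100 * 10.08 / 150.13
pct = 6.71418104 %, rounded to 4 dp:

6.7142 %


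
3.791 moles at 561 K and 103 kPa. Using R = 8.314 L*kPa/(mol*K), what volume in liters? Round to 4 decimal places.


PV = nRT, solve for V = nRT / P.
nRT = 3.791 * 8.314 * 561 = 17681.8078
V = 17681.8078 / 103
V = 171.66803689 L, rounded to 4 dp:

171.6680 L


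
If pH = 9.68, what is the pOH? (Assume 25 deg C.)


At 25 deg C, pH + pOH = 14.
pOH = 14 - pH = 14 - 9.68
pOH = 4.32:

4.32


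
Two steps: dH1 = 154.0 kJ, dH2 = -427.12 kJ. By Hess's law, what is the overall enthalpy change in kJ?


Hess's law: enthalpy is a state function, so add the step enthalpies.
dH_total = dH1 + dH2 = 154.0 + (-427.12)
dH_total = -273.12 kJ:

-273.12 kJ


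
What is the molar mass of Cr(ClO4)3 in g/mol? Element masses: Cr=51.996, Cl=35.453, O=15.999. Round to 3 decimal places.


M = sum(count * atomic_mass) over atoms.
M = 1*51.996 + 3*35.453 + 12*15.999
M = 51.996 + 106.359 + 191.988
M = 350.343 g/mol, rounded to 3 dp:

350.343 g/mol


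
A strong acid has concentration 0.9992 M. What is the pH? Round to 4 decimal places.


A strong acid dissociates completely, so [H+] equals the given concentration.
pH = -log10([H+]) = -log10(0.9992)
pH = 0.00034757, rounded to 4 dp:

0.0003


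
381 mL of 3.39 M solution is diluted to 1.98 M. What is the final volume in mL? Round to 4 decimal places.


Dilution: M1*V1 = M2*V2, solve for V2.
V2 = M1*V1 / M2
V2 = 3.39 * 381 / 1.98
V2 = 1291.59 / 1.98
V2 = 652.31818182 mL, rounded to 4 dp:

652.3182 mL


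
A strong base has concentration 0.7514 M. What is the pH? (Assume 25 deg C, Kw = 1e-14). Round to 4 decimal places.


A strong base dissociates completely, so [OH-] equals the given concentration.
pOH = -log10([OH-]) = -log10(0.7514) = 0.124129
pH = 14 - pOH = 14 - 0.124129
pH = 13.875871, rounded to 4 dp:

13.8759


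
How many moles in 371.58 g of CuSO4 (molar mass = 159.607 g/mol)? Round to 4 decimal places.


n = mass / M
n = 371.58 / 159.607
n = 2.32809338 mol, rounded to 4 dp:

2.3281 mol


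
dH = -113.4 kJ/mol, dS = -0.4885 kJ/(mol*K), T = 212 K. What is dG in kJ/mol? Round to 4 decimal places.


Gibbs: dG = dH - T*dS (consistent units, dS already in kJ/(mol*K)).
T*dS = 212 * -0.4885 = -103.562
dG = -113.4 - (-103.562)
dG = -9.838 kJ/mol, rounded to 4 dp:

-9.8380 kJ/mol


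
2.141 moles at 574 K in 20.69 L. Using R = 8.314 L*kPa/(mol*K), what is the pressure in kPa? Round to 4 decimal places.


PV = nRT, solve for P = nRT / V.
nRT = 2.141 * 8.314 * 574 = 10217.3573
P = 10217.3573 / 20.69
P = 493.83070565 kPa, rounded to 4 dp:

493.8307 kPa


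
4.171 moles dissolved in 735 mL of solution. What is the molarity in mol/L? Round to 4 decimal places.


Convert volume to liters: V_L = V_mL / 1000.
V_L = 735 / 1000 = 0.735 L
M = n / V_L = 4.171 / 0.735
M = 5.67482993 mol/L, rounded to 4 dp:

5.6748 mol/L


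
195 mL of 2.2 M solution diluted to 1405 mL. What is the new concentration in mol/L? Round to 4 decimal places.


Dilution: M1*V1 = M2*V2, solve for M2.
M2 = M1*V1 / V2
M2 = 2.2 * 195 / 1405
M2 = 429.0 / 1405
M2 = 0.30533808 mol/L, rounded to 4 dp:

0.3053 mol/L


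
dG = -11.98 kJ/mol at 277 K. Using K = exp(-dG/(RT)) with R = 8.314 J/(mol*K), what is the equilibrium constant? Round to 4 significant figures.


dG is in kJ/mol; multiply by 1000 to match R in J/(mol*K).
RT = 8.314 * 277 = 2302.978 J/mol
exponent = -dG*1000 / (RT) = -(-11.98*1000) / 2302.978 = 5.20196024
K = exp(5.20196024)
K = 181.62793, rounded to 4 significant figures:

181.6


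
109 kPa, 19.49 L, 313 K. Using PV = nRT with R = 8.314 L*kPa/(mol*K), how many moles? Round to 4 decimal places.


PV = nRT, solve for n = PV / (RT).
PV = 109 * 19.49 = 2124.41
RT = 8.314 * 313 = 2602.282
n = 2124.41 / 2602.282
n = 0.81636425 mol, rounded to 4 dp:

0.8164 mol


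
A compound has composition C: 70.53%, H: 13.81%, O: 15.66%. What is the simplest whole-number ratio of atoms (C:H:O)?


Assume 100 g of compound, divide each mass% by atomic mass to get moles, then normalize by the smallest to get a raw atom ratio.
Moles per 100 g: C: 70.53/12.011 = 5.8721, H: 13.81/1.008 = 13.7004, O: 15.66/15.999 = 0.9788
Raw ratio (divide by min = 0.9788): C: 5.999, H: 13.997, O: 1.0
Multiply by 1 to clear fractions: C: 5.999 ~= 6, H: 13.997 ~= 14, O: 1.0 ~= 1
Reduce by GCD to get the simplest whole-number ratio:

6:14:1


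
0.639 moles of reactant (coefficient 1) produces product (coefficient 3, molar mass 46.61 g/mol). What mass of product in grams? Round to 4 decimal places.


Use the coefficient ratio to convert reactant moles to product moles, then multiply by the product's molar mass.
moles_P = moles_R * (coeff_P / coeff_R) = 0.639 * (3/1) = 1.917
mass_P = moles_P * M_P = 1.917 * 46.61
mass_P = 89.35137 g, rounded to 4 dp:

89.3514 g


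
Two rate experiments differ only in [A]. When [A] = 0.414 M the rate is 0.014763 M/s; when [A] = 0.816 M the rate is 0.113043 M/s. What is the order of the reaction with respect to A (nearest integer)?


Rate is proportional to [A]^n, so rate2/rate1 = ([A]2/[A]1)^n. Take logs to solve for n.
rate2/rate1 = 0.113043 / 0.014763 = 7.6572
[A]2/[A]1 = 0.816 / 0.414 = 1.971
n = ln(7.6572) / ln(1.971) = 3.0
Nearest integer order:

3


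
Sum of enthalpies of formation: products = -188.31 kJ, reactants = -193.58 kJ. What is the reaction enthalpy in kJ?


dH_rxn = sum(dH_f products) - sum(dH_f reactants)
dH_rxn = -188.31 - (-193.58)
dH_rxn = 5.27 kJ:

5.27 kJ


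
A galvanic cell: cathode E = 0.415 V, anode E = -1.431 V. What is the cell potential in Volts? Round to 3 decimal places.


Standard cell potential: E_cell = E_cathode - E_anode.
E_cell = 0.415 - (-1.431)
E_cell = 1.846 V, rounded to 3 dp:

1.846 V


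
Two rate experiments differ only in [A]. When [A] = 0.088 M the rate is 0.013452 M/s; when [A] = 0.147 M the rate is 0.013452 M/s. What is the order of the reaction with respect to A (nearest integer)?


Rate is proportional to [A]^n, so rate2/rate1 = ([A]2/[A]1)^n. Take logs to solve for n.
rate2/rate1 = 0.013452 / 0.013452 = 1.0
[A]2/[A]1 = 0.147 / 0.088 = 1.6705
n = ln(1.0) / ln(1.6705) = 0.0
Nearest integer order:

0


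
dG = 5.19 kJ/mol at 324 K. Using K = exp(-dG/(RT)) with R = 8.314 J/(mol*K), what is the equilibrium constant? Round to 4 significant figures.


dG is in kJ/mol; multiply by 1000 to match R in J/(mol*K).
RT = 8.314 * 324 = 2693.736 J/mol
exponent = -dG*1000 / (RT) = -(5.19*1000) / 2693.736 = -1.92669215
K = exp(-1.92669215)
K = 0.14562912, rounded to 4 significant figures:

0.1456


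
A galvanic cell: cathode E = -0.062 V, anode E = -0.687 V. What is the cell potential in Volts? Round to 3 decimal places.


Standard cell potential: E_cell = E_cathode - E_anode.
E_cell = -0.062 - (-0.687)
E_cell = 0.625 V, rounded to 3 dp:

0.625 V


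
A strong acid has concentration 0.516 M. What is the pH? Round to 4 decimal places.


A strong acid dissociates completely, so [H+] equals the given concentration.
pH = -log10([H+]) = -log10(0.516)
pH = 0.2873503, rounded to 4 dp:

0.2874


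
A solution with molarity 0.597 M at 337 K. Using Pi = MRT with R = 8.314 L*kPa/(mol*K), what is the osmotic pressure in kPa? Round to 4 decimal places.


Osmotic pressure (van't Hoff): Pi = M*R*T.
RT = 8.314 * 337 = 2801.818
Pi = 0.597 * 2801.818
Pi = 1672.685346 kPa, rounded to 4 dp:

1672.6853 kPa


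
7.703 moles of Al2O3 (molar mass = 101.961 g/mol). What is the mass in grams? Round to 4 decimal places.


mass = n * M
mass = 7.703 * 101.961
mass = 785.405583 g, rounded to 4 dp:

785.4056 g


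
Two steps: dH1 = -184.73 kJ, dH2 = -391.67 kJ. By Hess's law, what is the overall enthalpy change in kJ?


Hess's law: enthalpy is a state function, so add the step enthalpies.
dH_total = dH1 + dH2 = -184.73 + (-391.67)
dH_total = -576.4 kJ:

-576.40 kJ


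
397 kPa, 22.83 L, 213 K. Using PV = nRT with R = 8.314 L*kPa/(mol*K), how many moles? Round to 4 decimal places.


PV = nRT, solve for n = PV / (RT).
PV = 397 * 22.83 = 9063.51
RT = 8.314 * 213 = 1770.882
n = 9063.51 / 1770.882
n = 5.11807675 mol, rounded to 4 dp:

5.1181 mol


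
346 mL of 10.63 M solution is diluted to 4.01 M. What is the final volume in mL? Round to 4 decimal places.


Dilution: M1*V1 = M2*V2, solve for V2.
V2 = M1*V1 / M2
V2 = 10.63 * 346 / 4.01
V2 = 3677.98 / 4.01
V2 = 917.20199501 mL, rounded to 4 dp:

917.2020 mL


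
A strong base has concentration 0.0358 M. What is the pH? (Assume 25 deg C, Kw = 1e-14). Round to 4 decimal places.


A strong base dissociates completely, so [OH-] equals the given concentration.
pOH = -log10([OH-]) = -log10(0.0358) = 1.446117
pH = 14 - pOH = 14 - 1.446117
pH = 12.553883, rounded to 4 dp:

12.5539


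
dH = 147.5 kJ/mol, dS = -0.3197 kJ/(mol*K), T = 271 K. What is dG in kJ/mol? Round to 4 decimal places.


Gibbs: dG = dH - T*dS (consistent units, dS already in kJ/(mol*K)).
T*dS = 271 * -0.3197 = -86.6387
dG = 147.5 - (-86.6387)
dG = 234.1387 kJ/mol, rounded to 4 dp:

234.1387 kJ/mol


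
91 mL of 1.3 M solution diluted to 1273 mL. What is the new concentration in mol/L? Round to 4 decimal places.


Dilution: M1*V1 = M2*V2, solve for M2.
M2 = M1*V1 / V2
M2 = 1.3 * 91 / 1273
M2 = 118.3 / 1273
M2 = 0.09293009 mol/L, rounded to 4 dp:

0.0929 mol/L


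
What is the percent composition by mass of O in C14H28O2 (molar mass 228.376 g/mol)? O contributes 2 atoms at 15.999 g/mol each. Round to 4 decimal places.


pct = 100 * (n_elem * M_elem) / M_total
mass_contribution = 2 * 15.999 = 31.998 g/mol
pct = 100 * 31.998 / 228.376
pct = 14.01110449 %, rounded to 4 dp:

14.0111 %


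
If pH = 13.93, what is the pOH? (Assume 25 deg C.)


At 25 deg C, pH + pOH = 14.
pOH = 14 - pH = 14 - 13.93
pOH = 0.07:

0.07


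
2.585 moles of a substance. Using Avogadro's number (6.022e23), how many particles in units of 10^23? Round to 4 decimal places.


N = n * NA, then divide by 1e23 for the requested units.
N / 1e23 = n * 6.022
N / 1e23 = 2.585 * 6.022
N / 1e23 = 15.56687, rounded to 4 dp:

15.5669


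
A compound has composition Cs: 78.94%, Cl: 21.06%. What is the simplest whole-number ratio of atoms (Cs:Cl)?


Assume 100 g of compound, divide each mass% by atomic mass to get moles, then normalize by the smallest to get a raw atom ratio.
Moles per 100 g: Cs: 78.94/132.905 = 0.594, Cl: 21.06/35.453 = 0.594
Raw ratio (divide by min = 0.594): Cs: 1.0, Cl: 1.0
Multiply by 1 to clear fractions: Cs: 1.0 ~= 1, Cl: 1.0 ~= 1
Reduce by GCD to get the simplest whole-number ratio:

1:1


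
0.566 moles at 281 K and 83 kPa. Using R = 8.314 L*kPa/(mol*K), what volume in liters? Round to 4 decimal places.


PV = nRT, solve for V = nRT / P.
nRT = 0.566 * 8.314 * 281 = 1322.3084
V = 1322.3084 / 83
V = 15.93142651 L, rounded to 4 dp:

15.9314 L


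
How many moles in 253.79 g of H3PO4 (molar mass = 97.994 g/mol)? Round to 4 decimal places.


n = mass / M
n = 253.79 / 97.994
n = 2.58985244 mol, rounded to 4 dp:

2.5899 mol


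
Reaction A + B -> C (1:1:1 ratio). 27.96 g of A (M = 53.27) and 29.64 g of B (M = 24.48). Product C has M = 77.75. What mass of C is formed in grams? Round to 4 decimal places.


Find moles of each reactant; the smaller value is the limiting reagent in a 1:1:1 reaction, so moles_C equals moles of the limiter.
n_A = mass_A / M_A = 27.96 / 53.27 = 0.524873 mol
n_B = mass_B / M_B = 29.64 / 24.48 = 1.210784 mol
Limiting reagent: A (smaller), n_limiting = 0.524873 mol
mass_C = n_limiting * M_C = 0.524873 * 77.75
mass_C = 40.80887575 g, rounded to 4 dp:

40.8089 g


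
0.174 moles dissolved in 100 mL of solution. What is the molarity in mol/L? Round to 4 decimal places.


Convert volume to liters: V_L = V_mL / 1000.
V_L = 100 / 1000 = 0.1 L
M = n / V_L = 0.174 / 0.1
M = 1.74 mol/L, rounded to 4 dp:

1.7400 mol/L


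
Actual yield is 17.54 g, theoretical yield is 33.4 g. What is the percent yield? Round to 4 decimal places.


% yield = 100 * actual / theoretical
% yield = 100 * 17.54 / 33.4
% yield = 52.51497006 %, rounded to 4 dp:

52.5150 %


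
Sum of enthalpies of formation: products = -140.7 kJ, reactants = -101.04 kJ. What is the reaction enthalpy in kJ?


dH_rxn = sum(dH_f products) - sum(dH_f reactants)
dH_rxn = -140.7 - (-101.04)
dH_rxn = -39.66 kJ:

-39.66 kJ


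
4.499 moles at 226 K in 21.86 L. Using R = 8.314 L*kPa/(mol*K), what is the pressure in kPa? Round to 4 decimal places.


PV = nRT, solve for P = nRT / V.
nRT = 4.499 * 8.314 * 226 = 8453.459
P = 8453.459 / 21.86
P = 386.70901189 kPa, rounded to 4 dp:

386.7090 kPa


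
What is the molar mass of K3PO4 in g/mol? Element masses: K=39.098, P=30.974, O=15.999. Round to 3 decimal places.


M = sum(count * atomic_mass) over atoms.
M = 3*39.098 + 1*30.974 + 4*15.999
M = 117.294 + 30.974 + 63.996
M = 212.264 g/mol, rounded to 3 dp:

212.264 g/mol


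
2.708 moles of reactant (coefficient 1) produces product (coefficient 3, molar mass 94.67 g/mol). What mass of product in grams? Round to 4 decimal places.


Use the coefficient ratio to convert reactant moles to product moles, then multiply by the product's molar mass.
moles_P = moles_R * (coeff_P / coeff_R) = 2.708 * (3/1) = 8.124
mass_P = moles_P * M_P = 8.124 * 94.67
mass_P = 769.09908 g, rounded to 4 dp:

769.0991 g


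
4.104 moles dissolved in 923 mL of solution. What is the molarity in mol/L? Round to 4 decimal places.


Convert volume to liters: V_L = V_mL / 1000.
V_L = 923 / 1000 = 0.923 L
M = n / V_L = 4.104 / 0.923
M = 4.44637053 mol/L, rounded to 4 dp:

4.4464 mol/L


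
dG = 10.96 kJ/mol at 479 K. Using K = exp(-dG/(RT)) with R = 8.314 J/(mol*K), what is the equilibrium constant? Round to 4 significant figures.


dG is in kJ/mol; multiply by 1000 to match R in J/(mol*K).
RT = 8.314 * 479 = 3982.406 J/mol
exponent = -dG*1000 / (RT) = -(10.96*1000) / 3982.406 = -2.75210513
K = exp(-2.75210513)
K = 0.063793426, rounded to 4 significant figures:

0.06379


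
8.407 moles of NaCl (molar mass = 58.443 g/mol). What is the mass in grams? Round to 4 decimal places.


mass = n * M
mass = 8.407 * 58.443
mass = 491.330301 g, rounded to 4 dp:

491.3303 g


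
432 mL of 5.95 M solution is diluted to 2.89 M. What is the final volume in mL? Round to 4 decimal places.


Dilution: M1*V1 = M2*V2, solve for V2.
V2 = M1*V1 / M2
V2 = 5.95 * 432 / 2.89
V2 = 2570.4 / 2.89
V2 = 889.41176471 mL, rounded to 4 dp:

889.4118 mL


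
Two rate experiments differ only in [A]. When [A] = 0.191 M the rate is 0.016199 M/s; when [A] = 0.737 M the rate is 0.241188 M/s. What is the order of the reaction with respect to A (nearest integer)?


Rate is proportional to [A]^n, so rate2/rate1 = ([A]2/[A]1)^n. Take logs to solve for n.
rate2/rate1 = 0.241188 / 0.016199 = 14.8891
[A]2/[A]1 = 0.737 / 0.191 = 3.8586
n = ln(14.8891) / ln(3.8586) = 2.0
Nearest integer order:

2


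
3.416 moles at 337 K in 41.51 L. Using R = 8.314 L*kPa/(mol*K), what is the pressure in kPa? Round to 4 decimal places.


PV = nRT, solve for P = nRT / V.
nRT = 3.416 * 8.314 * 337 = 9571.0103
P = 9571.0103 / 41.51
P = 230.57119489 kPa, rounded to 4 dp:

230.5712 kPa


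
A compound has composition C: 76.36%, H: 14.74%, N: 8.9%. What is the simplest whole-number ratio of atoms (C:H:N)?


Assume 100 g of compound, divide each mass% by atomic mass to get moles, then normalize by the smallest to get a raw atom ratio.
Moles per 100 g: C: 76.36/12.011 = 6.3575, H: 14.74/1.008 = 14.623, N: 8.9/14.007 = 0.6354
Raw ratio (divide by min = 0.6354): C: 10.006, H: 23.014, N: 1.0
Multiply by 1 to clear fractions: C: 10.006 ~= 10, H: 23.014 ~= 23, N: 1.0 ~= 1
Reduce by GCD to get the simplest whole-number ratio:

10:23:1


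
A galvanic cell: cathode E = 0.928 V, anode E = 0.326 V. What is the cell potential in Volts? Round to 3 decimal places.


Standard cell potential: E_cell = E_cathode - E_anode.
E_cell = 0.928 - (0.326)
E_cell = 0.602 V, rounded to 3 dp:

0.602 V


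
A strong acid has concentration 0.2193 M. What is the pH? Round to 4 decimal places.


A strong acid dissociates completely, so [H+] equals the given concentration.
pH = -log10([H+]) = -log10(0.2193)
pH = 0.65896137, rounded to 4 dp:

0.6590


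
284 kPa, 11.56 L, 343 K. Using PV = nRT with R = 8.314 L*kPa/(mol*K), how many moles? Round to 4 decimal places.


PV = nRT, solve for n = PV / (RT).
PV = 284 * 11.56 = 3283.04
RT = 8.314 * 343 = 2851.702
n = 3283.04 / 2851.702
n = 1.15125634 mol, rounded to 4 dp:

1.1513 mol


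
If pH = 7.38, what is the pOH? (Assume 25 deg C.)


At 25 deg C, pH + pOH = 14.
pOH = 14 - pH = 14 - 7.38
pOH = 6.62:

6.62


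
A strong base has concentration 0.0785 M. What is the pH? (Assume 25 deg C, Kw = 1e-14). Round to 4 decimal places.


A strong base dissociates completely, so [OH-] equals the given concentration.
pOH = -log10([OH-]) = -log10(0.0785) = 1.10513
pH = 14 - pOH = 14 - 1.10513
pH = 12.89487, rounded to 4 dp:

12.8949


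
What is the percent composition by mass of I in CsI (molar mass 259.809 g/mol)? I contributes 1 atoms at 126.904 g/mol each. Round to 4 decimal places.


pct = 100 * (n_elem * M_elem) / M_total
mass_contribution = 1 * 126.904 = 126.904 g/mol
pct = 100 * 126.904 / 259.809
pct = 48.84511314 %, rounded to 4 dp:

48.8451 %


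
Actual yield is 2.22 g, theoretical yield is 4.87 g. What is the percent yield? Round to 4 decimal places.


% yield = 100 * actual / theoretical
% yield = 100 * 2.22 / 4.87
% yield = 45.58521561 %, rounded to 4 dp:

45.5852 %


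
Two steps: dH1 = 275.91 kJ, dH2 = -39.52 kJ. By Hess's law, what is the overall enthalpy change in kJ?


Hess's law: enthalpy is a state function, so add the step enthalpies.
dH_total = dH1 + dH2 = 275.91 + (-39.52)
dH_total = 236.39 kJ:

236.39 kJ


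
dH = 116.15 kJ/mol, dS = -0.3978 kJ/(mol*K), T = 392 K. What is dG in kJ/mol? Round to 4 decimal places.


Gibbs: dG = dH - T*dS (consistent units, dS already in kJ/(mol*K)).
T*dS = 392 * -0.3978 = -155.9376
dG = 116.15 - (-155.9376)
dG = 272.0876 kJ/mol, rounded to 4 dp:

272.0876 kJ/mol


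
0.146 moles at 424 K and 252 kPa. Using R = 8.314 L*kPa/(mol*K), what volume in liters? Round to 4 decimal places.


PV = nRT, solve for V = nRT / P.
nRT = 0.146 * 8.314 * 424 = 514.6699
V = 514.6699 / 252
V = 2.04234087 L, rounded to 4 dp:

2.0423 L


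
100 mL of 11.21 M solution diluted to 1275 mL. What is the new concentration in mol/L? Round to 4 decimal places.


Dilution: M1*V1 = M2*V2, solve for M2.
M2 = M1*V1 / V2
M2 = 11.21 * 100 / 1275
M2 = 1121.0 / 1275
M2 = 0.87921569 mol/L, rounded to 4 dp:

0.8792 mol/L


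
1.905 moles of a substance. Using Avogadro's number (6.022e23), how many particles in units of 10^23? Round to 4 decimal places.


N = n * NA, then divide by 1e23 for the requested units.
N / 1e23 = n * 6.022
N / 1e23 = 1.905 * 6.022
N / 1e23 = 11.47191, rounded to 4 dp:

11.4719


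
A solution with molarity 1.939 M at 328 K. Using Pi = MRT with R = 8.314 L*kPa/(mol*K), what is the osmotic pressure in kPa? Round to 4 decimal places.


Osmotic pressure (van't Hoff): Pi = M*R*T.
RT = 8.314 * 328 = 2726.992
Pi = 1.939 * 2726.992
Pi = 5287.637488 kPa, rounded to 4 dp:

5287.6375 kPa


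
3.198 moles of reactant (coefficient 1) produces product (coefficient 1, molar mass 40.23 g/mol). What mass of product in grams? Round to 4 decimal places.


Use the coefficient ratio to convert reactant moles to product moles, then multiply by the product's molar mass.
moles_P = moles_R * (coeff_P / coeff_R) = 3.198 * (1/1) = 3.198
mass_P = moles_P * M_P = 3.198 * 40.23
mass_P = 128.65554 g, rounded to 4 dp:

128.6555 g


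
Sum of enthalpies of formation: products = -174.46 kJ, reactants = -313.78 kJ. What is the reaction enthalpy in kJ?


dH_rxn = sum(dH_f products) - sum(dH_f reactants)
dH_rxn = -174.46 - (-313.78)
dH_rxn = 139.32 kJ:

139.32 kJ


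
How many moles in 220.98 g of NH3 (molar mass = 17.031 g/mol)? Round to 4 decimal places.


n = mass / M
n = 220.98 / 17.031
n = 12.97516294 mol, rounded to 4 dp:

12.9752 mol


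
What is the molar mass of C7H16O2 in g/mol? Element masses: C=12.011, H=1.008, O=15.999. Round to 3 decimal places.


M = sum(count * atomic_mass) over atoms.
M = 7*12.011 + 16*1.008 + 2*15.999
M = 84.077 + 16.128 + 31.998
M = 132.203 g/mol, rounded to 3 dp:

132.203 g/mol


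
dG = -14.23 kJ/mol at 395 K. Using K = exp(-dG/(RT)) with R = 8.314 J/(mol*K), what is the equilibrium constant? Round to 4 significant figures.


dG is in kJ/mol; multiply by 1000 to match R in J/(mol*K).
RT = 8.314 * 395 = 3284.03 J/mol
exponent = -dG*1000 / (RT) = -(-14.23*1000) / 3284.03 = 4.33309075
K = exp(4.33309075)
K = 76.179374, rounded to 4 significant figures:

76.18


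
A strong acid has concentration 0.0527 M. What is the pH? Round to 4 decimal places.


A strong acid dissociates completely, so [H+] equals the given concentration.
pH = -log10([H+]) = -log10(0.0527)
pH = 1.27818938, rounded to 4 dp:

1.2782


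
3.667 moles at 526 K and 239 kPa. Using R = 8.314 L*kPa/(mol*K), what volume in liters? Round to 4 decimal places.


PV = nRT, solve for V = nRT / P.
nRT = 3.667 * 8.314 * 526 = 16036.3924
V = 16036.3924 / 239
V = 67.09787615 L, rounded to 4 dp:

67.0979 L


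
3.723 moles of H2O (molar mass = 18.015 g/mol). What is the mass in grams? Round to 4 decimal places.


mass = n * M
mass = 3.723 * 18.015
mass = 67.069845 g, rounded to 4 dp:

67.0698 g


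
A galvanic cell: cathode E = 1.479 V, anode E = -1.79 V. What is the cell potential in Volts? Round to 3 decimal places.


Standard cell potential: E_cell = E_cathode - E_anode.
E_cell = 1.479 - (-1.79)
E_cell = 3.269 V, rounded to 3 dp:

3.269 V


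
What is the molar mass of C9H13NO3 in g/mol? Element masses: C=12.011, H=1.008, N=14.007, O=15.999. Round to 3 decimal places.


M = sum(count * atomic_mass) over atoms.
M = 9*12.011 + 13*1.008 + 1*14.007 + 3*15.999
M = 108.099 + 13.104 + 14.007 + 47.997
M = 183.207 g/mol, rounded to 3 dp:

183.207 g/mol


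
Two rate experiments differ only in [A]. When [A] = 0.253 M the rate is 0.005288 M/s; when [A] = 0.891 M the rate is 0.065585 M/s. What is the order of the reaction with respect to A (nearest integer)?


Rate is proportional to [A]^n, so rate2/rate1 = ([A]2/[A]1)^n. Take logs to solve for n.
rate2/rate1 = 0.065585 / 0.005288 = 12.4026
[A]2/[A]1 = 0.891 / 0.253 = 3.5217
n = ln(12.4026) / ln(3.5217) = 2.0
Nearest integer order:

2


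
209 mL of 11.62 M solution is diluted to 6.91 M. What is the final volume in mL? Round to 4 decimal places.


Dilution: M1*V1 = M2*V2, solve for V2.
V2 = M1*V1 / M2
V2 = 11.62 * 209 / 6.91
V2 = 2428.58 / 6.91
V2 = 351.45875543 mL, rounded to 4 dp:

351.4588 mL


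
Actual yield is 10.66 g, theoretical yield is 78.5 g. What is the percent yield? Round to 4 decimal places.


% yield = 100 * actual / theoretical
% yield = 100 * 10.66 / 78.5
% yield = 13.57961783 %, rounded to 4 dp:

13.5796 %


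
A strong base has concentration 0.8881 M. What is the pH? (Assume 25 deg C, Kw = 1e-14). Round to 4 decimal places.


A strong base dissociates completely, so [OH-] equals the given concentration.
pOH = -log10([OH-]) = -log10(0.8881) = 0.051538
pH = 14 - pOH = 14 - 0.051538
pH = 13.948462, rounded to 4 dp:

13.9485


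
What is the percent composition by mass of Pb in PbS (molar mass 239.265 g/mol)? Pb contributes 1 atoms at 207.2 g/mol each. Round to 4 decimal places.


pct = 100 * (n_elem * M_elem) / M_total
mass_contribution = 1 * 207.2 = 207.2 g/mol
pct = 100 * 207.2 / 239.265
pct = 86.59854137 %, rounded to 4 dp:

86.5985 %


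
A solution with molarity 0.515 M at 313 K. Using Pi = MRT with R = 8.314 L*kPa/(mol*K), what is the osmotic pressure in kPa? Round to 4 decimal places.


Osmotic pressure (van't Hoff): Pi = M*R*T.
RT = 8.314 * 313 = 2602.282
Pi = 0.515 * 2602.282
Pi = 1340.17523 kPa, rounded to 4 dp:

1340.1752 kPa


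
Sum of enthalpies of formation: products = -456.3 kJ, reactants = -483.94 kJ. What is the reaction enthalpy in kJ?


dH_rxn = sum(dH_f products) - sum(dH_f reactants)
dH_rxn = -456.3 - (-483.94)
dH_rxn = 27.64 kJ:

27.64 kJ


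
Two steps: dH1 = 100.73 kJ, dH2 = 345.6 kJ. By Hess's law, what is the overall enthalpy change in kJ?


Hess's law: enthalpy is a state function, so add the step enthalpies.
dH_total = dH1 + dH2 = 100.73 + (345.6)
dH_total = 446.33 kJ:

446.33 kJ


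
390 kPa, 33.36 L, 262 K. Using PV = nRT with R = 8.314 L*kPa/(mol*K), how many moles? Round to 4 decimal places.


PV = nRT, solve for n = PV / (RT).
PV = 390 * 33.36 = 13010.4
RT = 8.314 * 262 = 2178.268
n = 13010.4 / 2178.268
n = 5.97281877 mol, rounded to 4 dp:

5.9728 mol


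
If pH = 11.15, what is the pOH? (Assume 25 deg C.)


At 25 deg C, pH + pOH = 14.
pOH = 14 - pH = 14 - 11.15
pOH = 2.85:

2.85
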